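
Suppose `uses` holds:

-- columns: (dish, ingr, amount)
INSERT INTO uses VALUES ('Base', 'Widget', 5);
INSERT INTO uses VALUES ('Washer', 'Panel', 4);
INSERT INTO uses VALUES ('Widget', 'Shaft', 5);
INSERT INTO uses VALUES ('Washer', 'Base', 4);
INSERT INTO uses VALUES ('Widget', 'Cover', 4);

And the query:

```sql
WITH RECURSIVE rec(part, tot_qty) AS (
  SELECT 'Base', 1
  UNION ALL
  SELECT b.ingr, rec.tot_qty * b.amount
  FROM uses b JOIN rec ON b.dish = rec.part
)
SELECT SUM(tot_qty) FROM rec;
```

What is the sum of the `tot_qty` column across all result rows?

51

Base: (Base, tot_qty=1).
Iteration 1: components of {Base} -> Widget = 1*5 = 5.
Iteration 2: components of {Widget} -> Cover = 5*4 = 20, Shaft = 5*5 = 25.
Iteration 3: no further components; recursion stops.
SUM(tot_qty) = 1 + 5 + 20 + 25 = 51.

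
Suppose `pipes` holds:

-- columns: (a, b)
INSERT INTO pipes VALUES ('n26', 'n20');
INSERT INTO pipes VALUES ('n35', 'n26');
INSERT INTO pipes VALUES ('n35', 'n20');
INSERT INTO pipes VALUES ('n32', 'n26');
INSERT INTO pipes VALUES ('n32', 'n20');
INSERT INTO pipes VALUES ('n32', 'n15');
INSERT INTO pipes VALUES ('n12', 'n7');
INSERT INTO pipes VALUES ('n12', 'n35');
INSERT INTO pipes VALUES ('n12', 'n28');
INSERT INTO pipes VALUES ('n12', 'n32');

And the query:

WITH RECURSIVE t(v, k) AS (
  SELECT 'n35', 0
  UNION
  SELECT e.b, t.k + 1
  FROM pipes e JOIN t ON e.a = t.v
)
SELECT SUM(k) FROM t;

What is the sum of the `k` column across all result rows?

4

Base: (n35, k=0).
Iteration 1: edges from {n35} -> (n20, k=1), (n26, k=1).
Iteration 2: edges from {n20,n26} -> (n20, k=2).
Iteration 3: no outgoing edges from {n20}; recursion stops.
SUM(k) = 0 + 1 + 1 + 2 = 4.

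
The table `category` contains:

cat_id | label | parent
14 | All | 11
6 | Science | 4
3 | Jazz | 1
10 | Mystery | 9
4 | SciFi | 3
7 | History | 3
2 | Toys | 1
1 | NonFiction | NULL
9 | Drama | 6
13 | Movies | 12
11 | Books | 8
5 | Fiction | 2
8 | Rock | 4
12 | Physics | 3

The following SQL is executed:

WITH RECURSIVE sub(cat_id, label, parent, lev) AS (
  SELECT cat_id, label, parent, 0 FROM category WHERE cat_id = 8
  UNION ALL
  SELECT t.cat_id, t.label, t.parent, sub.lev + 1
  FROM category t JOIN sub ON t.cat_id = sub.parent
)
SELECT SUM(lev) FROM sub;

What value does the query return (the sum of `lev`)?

6

Base: cat_id=8 (Rock), parent=4, lev 0.
Iteration 1: join on cat_id=4 -> SciFi (id 4, parent=3, lev 1).
Iteration 2: join on cat_id=3 -> Jazz (id 3, parent=1, lev 2).
Iteration 3: join on cat_id=1 -> NonFiction (id 1, parent=NULL, lev 3).
Iteration 4: parent is NULL; no match; recursion stops.
SUM(lev) = 0 + 1 + 2 + 3 = 6.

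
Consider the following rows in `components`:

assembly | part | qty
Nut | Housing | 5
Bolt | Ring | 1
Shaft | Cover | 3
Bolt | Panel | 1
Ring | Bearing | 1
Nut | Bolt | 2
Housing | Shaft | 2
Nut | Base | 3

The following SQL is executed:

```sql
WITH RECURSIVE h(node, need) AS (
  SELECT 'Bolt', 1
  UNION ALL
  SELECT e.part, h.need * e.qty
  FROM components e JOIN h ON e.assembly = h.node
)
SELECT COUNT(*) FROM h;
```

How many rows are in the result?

Base: (Bolt, need=1).
Iteration 1: components of {Bolt} -> Panel = 1*1 = 1, Ring = 1*1 = 1.
Iteration 2: components of {Panel,Ring} -> Bearing = 1*1 = 1.
Iteration 3: no further components; recursion stops.
Total rows emitted: 4.

4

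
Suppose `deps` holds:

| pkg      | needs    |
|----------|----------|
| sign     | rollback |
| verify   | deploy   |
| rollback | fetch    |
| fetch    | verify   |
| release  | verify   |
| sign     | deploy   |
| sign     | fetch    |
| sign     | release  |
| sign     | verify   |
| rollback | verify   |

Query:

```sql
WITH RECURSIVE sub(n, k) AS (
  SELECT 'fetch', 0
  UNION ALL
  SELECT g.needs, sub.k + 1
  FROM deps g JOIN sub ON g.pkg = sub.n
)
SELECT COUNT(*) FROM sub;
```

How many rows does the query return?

3

Base: (fetch, k=0).
Iteration 1: edges from {fetch} -> (verify, k=1).
Iteration 2: edges from {verify} -> (deploy, k=2).
Iteration 3: no outgoing edges from {deploy}; recursion stops.
Total rows emitted: 3.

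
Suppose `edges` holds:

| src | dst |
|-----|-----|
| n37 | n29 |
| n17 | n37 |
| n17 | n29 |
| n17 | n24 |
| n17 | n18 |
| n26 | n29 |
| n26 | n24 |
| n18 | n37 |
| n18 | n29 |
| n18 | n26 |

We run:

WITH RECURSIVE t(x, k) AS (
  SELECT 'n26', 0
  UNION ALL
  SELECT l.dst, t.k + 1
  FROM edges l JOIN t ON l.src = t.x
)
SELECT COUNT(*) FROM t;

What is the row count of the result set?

Base: (n26, k=0).
Iteration 1: edges from {n26} -> (n24, k=1), (n29, k=1).
Iteration 2: no outgoing edges from {n24,n29}; recursion stops.
Total rows emitted: 3.

3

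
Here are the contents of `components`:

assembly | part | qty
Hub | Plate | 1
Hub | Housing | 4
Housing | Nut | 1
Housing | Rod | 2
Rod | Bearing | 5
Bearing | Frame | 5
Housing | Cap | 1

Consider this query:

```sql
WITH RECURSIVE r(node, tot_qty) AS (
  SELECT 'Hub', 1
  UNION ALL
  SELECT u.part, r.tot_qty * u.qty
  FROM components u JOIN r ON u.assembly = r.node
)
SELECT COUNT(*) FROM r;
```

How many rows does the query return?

Base: (Hub, tot_qty=1).
Iteration 1: components of {Hub} -> Housing = 1*4 = 4, Plate = 1*1 = 1.
Iteration 2: components of {Housing,Plate} -> Cap = 4*1 = 4, Nut = 4*1 = 4, Rod = 4*2 = 8.
Iteration 3: components of {Cap,Nut,Rod} -> Bearing = 8*5 = 40.
Iteration 4: components of {Bearing} -> Frame = 40*5 = 200.
Iteration 5: no further components; recursion stops.
Total rows emitted: 8.

8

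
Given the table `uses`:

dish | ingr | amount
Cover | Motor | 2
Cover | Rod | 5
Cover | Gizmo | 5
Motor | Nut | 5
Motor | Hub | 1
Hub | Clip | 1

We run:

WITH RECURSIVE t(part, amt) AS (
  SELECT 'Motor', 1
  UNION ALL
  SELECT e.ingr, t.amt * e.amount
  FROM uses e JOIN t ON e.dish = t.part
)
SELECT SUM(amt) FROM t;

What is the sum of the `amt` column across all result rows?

8

Base: (Motor, amt=1).
Iteration 1: components of {Motor} -> Hub = 1*1 = 1, Nut = 1*5 = 5.
Iteration 2: components of {Hub,Nut} -> Clip = 1*1 = 1.
Iteration 3: no further components; recursion stops.
SUM(amt) = 1 + 5 + 1 + 1 = 8.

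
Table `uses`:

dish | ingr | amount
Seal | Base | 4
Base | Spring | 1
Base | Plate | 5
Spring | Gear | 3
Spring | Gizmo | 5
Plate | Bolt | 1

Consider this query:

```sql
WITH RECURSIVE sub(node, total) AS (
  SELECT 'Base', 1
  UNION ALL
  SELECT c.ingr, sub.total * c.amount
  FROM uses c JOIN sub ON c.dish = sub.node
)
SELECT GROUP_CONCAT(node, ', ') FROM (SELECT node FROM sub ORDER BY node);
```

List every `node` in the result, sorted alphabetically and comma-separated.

Base: (Base, total=1).
Iteration 1: components of {Base} -> Plate = 1*5 = 5, Spring = 1*1 = 1.
Iteration 2: components of {Plate,Spring} -> Bolt = 5*1 = 5, Gear = 1*3 = 3, Gizmo = 1*5 = 5.
Iteration 3: no further components; recursion stops.

Base, Bolt, Gear, Gizmo, Plate, Spring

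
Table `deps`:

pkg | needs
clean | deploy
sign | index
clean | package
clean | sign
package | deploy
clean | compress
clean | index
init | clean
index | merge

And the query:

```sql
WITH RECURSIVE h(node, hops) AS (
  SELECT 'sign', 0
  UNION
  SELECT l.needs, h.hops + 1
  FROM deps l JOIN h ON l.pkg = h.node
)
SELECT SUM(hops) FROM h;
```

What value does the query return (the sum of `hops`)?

Base: (sign, hops=0).
Iteration 1: edges from {sign} -> (index, hops=1).
Iteration 2: edges from {index} -> (merge, hops=2).
Iteration 3: no outgoing edges from {merge}; recursion stops.
SUM(hops) = 0 + 1 + 2 = 3.

3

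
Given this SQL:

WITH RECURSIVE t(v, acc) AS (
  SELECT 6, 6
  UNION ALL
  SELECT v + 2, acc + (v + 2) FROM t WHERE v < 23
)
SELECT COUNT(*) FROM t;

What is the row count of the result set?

Base: v=6, acc=6.
Iteration 1: 6 < 23 holds -> v = 6 + 2 = 8, acc = 6 + 8 = 14.
Iteration 2: 8 < 23 holds -> v = 8 + 2 = 10, acc = 14 + 10 = 24.
Iteration 3: 10 < 23 holds -> v = 10 + 2 = 12, acc = 24 + 12 = 36.
Iteration 4: 12 < 23 holds -> v = 12 + 2 = 14, acc = 36 + 14 = 50.
Iteration 5: 14 < 23 holds -> v = 14 + 2 = 16, acc = 50 + 16 = 66.
Iteration 6: 16 < 23 holds -> v = 16 + 2 = 18, acc = 66 + 18 = 84.
Iteration 7: 18 < 23 holds -> v = 18 + 2 = 20, acc = 84 + 20 = 104.
Iteration 8: 20 < 23 holds -> v = 20 + 2 = 22, acc = 104 + 22 = 126.
Iteration 9: 22 < 23 holds -> v = 22 + 2 = 24, acc = 126 + 24 = 150.
Iteration 10: 24 < 23 fails; recursion stops.
Total rows emitted: 10.

10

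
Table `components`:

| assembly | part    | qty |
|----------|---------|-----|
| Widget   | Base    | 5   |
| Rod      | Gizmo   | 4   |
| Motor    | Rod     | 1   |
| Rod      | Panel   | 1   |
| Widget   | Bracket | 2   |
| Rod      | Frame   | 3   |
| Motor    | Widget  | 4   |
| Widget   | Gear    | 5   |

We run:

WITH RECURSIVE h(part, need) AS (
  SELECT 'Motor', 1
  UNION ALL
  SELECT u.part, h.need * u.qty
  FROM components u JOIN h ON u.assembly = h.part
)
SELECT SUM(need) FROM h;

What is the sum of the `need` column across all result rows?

Base: (Motor, need=1).
Iteration 1: components of {Motor} -> Rod = 1*1 = 1, Widget = 1*4 = 4.
Iteration 2: components of {Rod,Widget} -> Base = 4*5 = 20, Bracket = 4*2 = 8, Frame = 1*3 = 3, Gear = 4*5 = 20, Gizmo = 1*4 = 4, Panel = 1*1 = 1.
Iteration 3: no further components; recursion stops.
SUM(need) = 1 + 4 + 1 + 20 + 8 + 20 + 1 + 3 + 4 = 62.

62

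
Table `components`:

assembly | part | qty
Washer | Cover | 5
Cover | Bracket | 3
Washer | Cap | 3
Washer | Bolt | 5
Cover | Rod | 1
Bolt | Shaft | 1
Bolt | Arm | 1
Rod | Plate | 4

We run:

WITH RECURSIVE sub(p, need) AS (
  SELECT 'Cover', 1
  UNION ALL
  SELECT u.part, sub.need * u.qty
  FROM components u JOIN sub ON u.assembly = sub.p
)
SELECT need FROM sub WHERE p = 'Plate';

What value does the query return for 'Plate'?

4

Base: (Cover, need=1).
Iteration 1: components of {Cover} -> Bracket = 1*3 = 3, Rod = 1*1 = 1.
Iteration 2: components of {Bracket,Rod} -> Plate = 1*4 = 4.
Iteration 3: no further components; recursion stops.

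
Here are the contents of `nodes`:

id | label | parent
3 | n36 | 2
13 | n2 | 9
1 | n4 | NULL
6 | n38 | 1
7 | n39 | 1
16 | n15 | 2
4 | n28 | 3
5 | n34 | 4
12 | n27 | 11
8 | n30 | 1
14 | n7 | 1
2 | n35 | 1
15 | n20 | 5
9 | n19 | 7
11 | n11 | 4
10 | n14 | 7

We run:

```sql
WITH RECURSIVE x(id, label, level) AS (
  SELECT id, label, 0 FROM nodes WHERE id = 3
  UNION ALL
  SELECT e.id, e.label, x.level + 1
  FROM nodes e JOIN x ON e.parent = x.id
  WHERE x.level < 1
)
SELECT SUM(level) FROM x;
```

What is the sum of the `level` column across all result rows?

Base: id=3 (n36) at level 0.
Iteration 1: rows with parent in {3} -> n28 (id 4, level 1).
Iteration 2: level < 1 fails for all current rows; recursion stops.
SUM(level) = 0 + 1 = 1.

1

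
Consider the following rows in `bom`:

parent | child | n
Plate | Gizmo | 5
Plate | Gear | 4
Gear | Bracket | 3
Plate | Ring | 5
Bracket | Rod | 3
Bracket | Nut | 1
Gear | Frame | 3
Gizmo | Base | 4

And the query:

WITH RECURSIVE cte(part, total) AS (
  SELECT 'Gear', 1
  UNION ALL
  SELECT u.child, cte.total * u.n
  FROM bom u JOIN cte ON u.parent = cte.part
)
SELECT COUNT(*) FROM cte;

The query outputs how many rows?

5

Base: (Gear, total=1).
Iteration 1: components of {Gear} -> Bracket = 1*3 = 3, Frame = 1*3 = 3.
Iteration 2: components of {Bracket,Frame} -> Nut = 3*1 = 3, Rod = 3*3 = 9.
Iteration 3: no further components; recursion stops.
Total rows emitted: 5.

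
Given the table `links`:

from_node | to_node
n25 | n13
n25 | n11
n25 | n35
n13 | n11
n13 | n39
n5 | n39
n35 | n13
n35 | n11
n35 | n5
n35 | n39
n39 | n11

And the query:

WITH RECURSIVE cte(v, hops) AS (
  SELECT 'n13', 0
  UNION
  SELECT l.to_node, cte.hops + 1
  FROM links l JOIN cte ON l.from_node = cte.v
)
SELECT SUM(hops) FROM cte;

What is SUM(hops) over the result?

4

Base: (n13, hops=0).
Iteration 1: edges from {n13} -> (n11, hops=1), (n39, hops=1).
Iteration 2: edges from {n11,n39} -> (n11, hops=2).
Iteration 3: no outgoing edges from {n11}; recursion stops.
SUM(hops) = 0 + 1 + 1 + 2 = 4.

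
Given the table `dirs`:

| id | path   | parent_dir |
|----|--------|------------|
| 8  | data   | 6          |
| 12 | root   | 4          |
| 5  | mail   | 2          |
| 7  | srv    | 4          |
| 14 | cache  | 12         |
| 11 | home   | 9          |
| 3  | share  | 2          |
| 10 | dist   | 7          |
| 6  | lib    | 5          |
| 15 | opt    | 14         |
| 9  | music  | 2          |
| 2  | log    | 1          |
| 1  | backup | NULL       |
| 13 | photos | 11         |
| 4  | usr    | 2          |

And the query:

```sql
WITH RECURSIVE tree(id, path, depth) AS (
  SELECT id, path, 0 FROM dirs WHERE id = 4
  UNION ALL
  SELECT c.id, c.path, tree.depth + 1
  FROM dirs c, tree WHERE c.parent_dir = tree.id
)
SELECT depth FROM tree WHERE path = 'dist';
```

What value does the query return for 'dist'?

2

Base: id=4 (usr) at depth 0.
Iteration 1: rows with parent_dir in {4} -> srv (id 7, depth 1), root (id 12, depth 1).
Iteration 2: rows with parent_dir in {7,12} -> dist (id 10, depth 2), cache (id 14, depth 2).
Iteration 3: rows with parent_dir in {10,14} -> opt (id 15, depth 3).
Iteration 4: no rows with parent_dir in {15}; recursion stops.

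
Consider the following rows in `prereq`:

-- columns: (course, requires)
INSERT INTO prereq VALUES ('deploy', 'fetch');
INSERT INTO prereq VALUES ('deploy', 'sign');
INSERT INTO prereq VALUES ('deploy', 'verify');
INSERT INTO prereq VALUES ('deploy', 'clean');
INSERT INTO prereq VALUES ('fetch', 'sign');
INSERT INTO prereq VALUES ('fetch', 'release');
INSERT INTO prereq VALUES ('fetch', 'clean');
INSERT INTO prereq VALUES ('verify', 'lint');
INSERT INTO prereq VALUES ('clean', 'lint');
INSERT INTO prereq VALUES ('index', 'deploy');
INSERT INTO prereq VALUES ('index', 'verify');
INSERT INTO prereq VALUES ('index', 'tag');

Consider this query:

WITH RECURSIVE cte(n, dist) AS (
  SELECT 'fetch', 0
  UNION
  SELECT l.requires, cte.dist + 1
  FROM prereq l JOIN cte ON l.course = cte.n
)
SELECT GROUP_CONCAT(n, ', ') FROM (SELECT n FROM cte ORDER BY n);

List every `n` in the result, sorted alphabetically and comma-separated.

Base: (fetch, dist=0).
Iteration 1: edges from {fetch} -> (clean, dist=1), (release, dist=1), (sign, dist=1).
Iteration 2: edges from {clean,release,sign} -> (lint, dist=2).
Iteration 3: no outgoing edges from {lint}; recursion stops.

clean, fetch, lint, release, sign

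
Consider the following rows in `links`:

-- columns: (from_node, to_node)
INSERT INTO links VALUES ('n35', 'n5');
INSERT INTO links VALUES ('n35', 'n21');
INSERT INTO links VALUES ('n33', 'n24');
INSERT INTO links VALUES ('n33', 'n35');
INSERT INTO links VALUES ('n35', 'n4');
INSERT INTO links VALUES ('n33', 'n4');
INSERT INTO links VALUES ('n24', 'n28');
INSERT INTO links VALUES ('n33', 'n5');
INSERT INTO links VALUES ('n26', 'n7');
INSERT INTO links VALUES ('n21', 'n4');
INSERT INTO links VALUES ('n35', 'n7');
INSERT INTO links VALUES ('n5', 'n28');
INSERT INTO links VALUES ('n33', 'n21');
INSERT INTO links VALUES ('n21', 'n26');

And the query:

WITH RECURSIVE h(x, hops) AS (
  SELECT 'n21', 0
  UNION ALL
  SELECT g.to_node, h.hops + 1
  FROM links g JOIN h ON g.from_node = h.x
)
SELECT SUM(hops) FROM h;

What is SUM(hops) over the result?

4

Base: (n21, hops=0).
Iteration 1: edges from {n21} -> (n26, hops=1), (n4, hops=1).
Iteration 2: edges from {n26,n4} -> (n7, hops=2).
Iteration 3: no outgoing edges from {n7}; recursion stops.
SUM(hops) = 0 + 1 + 1 + 2 = 4.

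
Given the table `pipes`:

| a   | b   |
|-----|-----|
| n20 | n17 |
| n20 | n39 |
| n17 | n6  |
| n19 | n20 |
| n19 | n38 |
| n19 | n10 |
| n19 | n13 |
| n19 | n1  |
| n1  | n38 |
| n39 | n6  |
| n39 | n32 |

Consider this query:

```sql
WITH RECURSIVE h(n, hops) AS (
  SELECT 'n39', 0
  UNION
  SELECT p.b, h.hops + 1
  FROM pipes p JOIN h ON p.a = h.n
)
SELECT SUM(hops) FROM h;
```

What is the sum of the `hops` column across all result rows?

Base: (n39, hops=0).
Iteration 1: edges from {n39} -> (n32, hops=1), (n6, hops=1).
Iteration 2: no outgoing edges from {n32,n6}; recursion stops.
SUM(hops) = 0 + 1 + 1 = 2.

2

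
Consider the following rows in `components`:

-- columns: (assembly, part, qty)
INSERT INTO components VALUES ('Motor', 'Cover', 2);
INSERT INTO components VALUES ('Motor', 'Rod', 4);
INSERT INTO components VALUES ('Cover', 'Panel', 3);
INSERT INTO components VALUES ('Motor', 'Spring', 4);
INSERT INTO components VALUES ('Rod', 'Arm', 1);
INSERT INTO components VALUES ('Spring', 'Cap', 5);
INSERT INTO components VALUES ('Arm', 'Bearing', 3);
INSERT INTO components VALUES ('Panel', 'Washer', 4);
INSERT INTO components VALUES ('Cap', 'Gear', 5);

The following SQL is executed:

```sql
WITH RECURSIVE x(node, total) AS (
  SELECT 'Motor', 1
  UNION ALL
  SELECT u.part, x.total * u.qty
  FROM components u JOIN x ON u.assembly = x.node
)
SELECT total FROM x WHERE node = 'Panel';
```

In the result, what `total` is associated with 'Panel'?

6

Base: (Motor, total=1).
Iteration 1: components of {Motor} -> Cover = 1*2 = 2, Rod = 1*4 = 4, Spring = 1*4 = 4.
Iteration 2: components of {Cover,Rod,Spring} -> Arm = 4*1 = 4, Cap = 4*5 = 20, Panel = 2*3 = 6.
Iteration 3: components of {Arm,Cap,Panel} -> Bearing = 4*3 = 12, Gear = 20*5 = 100, Washer = 6*4 = 24.
Iteration 4: no further components; recursion stops.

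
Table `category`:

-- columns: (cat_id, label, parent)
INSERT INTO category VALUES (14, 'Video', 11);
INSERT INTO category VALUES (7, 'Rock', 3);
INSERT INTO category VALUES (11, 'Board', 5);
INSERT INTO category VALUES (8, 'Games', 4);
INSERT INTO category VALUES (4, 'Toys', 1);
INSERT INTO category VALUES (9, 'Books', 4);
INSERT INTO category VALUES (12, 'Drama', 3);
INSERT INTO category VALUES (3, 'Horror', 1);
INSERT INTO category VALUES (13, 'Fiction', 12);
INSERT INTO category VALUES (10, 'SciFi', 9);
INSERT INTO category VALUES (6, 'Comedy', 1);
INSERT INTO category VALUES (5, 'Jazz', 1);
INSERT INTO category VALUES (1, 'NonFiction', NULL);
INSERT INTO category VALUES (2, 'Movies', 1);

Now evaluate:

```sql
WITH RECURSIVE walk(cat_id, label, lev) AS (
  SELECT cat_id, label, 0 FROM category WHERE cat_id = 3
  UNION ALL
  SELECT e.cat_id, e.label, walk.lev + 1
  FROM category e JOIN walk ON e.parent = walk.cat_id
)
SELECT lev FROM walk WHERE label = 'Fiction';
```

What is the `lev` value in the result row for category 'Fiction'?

2

Base: cat_id=3 (Horror) at lev 0.
Iteration 1: rows with parent in {3} -> Rock (id 7, lev 1), Drama (id 12, lev 1).
Iteration 2: rows with parent in {7,12} -> Fiction (id 13, lev 2).
Iteration 3: no rows with parent in {13}; recursion stops.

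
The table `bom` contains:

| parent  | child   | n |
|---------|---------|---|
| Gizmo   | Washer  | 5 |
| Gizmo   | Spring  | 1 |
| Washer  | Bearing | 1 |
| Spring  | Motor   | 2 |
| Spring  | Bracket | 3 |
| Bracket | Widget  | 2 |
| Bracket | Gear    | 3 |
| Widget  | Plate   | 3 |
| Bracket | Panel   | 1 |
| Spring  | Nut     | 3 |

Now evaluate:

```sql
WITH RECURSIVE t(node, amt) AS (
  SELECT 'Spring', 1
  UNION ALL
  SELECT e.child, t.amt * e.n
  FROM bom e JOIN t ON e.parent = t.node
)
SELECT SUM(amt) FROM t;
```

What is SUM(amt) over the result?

Base: (Spring, amt=1).
Iteration 1: components of {Spring} -> Bracket = 1*3 = 3, Motor = 1*2 = 2, Nut = 1*3 = 3.
Iteration 2: components of {Bracket,Motor,Nut} -> Gear = 3*3 = 9, Panel = 3*1 = 3, Widget = 3*2 = 6.
Iteration 3: components of {Gear,Panel,Widget} -> Plate = 6*3 = 18.
Iteration 4: no further components; recursion stops.
SUM(amt) = 1 + 2 + 3 + 3 + 6 + 9 + 3 + 18 = 45.

45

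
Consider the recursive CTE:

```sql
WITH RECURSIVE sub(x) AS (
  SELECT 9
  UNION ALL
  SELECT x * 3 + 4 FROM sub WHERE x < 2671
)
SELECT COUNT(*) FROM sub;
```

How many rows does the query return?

6

Base: x=9.
Iteration 1: 9 < 2671 holds -> x = 9 * 3 + 4 = 31.
Iteration 2: 31 < 2671 holds -> x = 31 * 3 + 4 = 97.
Iteration 3: 97 < 2671 holds -> x = 97 * 3 + 4 = 295.
Iteration 4: 295 < 2671 holds -> x = 295 * 3 + 4 = 889.
Iteration 5: 889 < 2671 holds -> x = 889 * 3 + 4 = 2671.
Iteration 6: 2671 < 2671 fails; recursion stops.
Total rows emitted: 6.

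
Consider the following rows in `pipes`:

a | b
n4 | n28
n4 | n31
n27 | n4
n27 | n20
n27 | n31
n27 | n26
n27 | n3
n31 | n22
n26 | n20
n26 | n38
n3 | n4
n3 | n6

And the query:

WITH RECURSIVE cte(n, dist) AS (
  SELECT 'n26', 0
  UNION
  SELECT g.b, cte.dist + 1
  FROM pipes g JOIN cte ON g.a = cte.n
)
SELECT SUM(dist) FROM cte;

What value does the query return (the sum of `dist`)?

Base: (n26, dist=0).
Iteration 1: edges from {n26} -> (n20, dist=1), (n38, dist=1).
Iteration 2: no outgoing edges from {n20,n38}; recursion stops.
SUM(dist) = 0 + 1 + 1 = 2.

2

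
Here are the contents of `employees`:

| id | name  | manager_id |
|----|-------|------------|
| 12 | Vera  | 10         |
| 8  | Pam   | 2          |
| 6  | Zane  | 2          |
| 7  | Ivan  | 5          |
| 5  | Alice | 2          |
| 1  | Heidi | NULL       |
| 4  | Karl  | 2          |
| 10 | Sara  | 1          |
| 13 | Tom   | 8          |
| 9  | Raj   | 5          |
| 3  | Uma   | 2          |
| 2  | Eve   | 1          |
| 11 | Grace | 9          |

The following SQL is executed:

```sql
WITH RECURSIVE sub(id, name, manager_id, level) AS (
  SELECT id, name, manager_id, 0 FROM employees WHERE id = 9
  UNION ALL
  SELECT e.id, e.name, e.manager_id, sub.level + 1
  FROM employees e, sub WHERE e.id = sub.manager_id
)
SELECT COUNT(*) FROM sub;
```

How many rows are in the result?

4

Base: id=9 (Raj), manager_id=5, level 0.
Iteration 1: join on id=5 -> Alice (id 5, manager_id=2, level 1).
Iteration 2: join on id=2 -> Eve (id 2, manager_id=1, level 2).
Iteration 3: join on id=1 -> Heidi (id 1, manager_id=NULL, level 3).
Iteration 4: manager_id is NULL; no match; recursion stops.
Total rows emitted: 4.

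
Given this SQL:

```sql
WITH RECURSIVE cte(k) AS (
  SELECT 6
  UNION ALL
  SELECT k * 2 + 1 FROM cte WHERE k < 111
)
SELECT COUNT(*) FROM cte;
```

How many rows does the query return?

5

Base: k=6.
Iteration 1: 6 < 111 holds -> k = 6 * 2 + 1 = 13.
Iteration 2: 13 < 111 holds -> k = 13 * 2 + 1 = 27.
Iteration 3: 27 < 111 holds -> k = 27 * 2 + 1 = 55.
Iteration 4: 55 < 111 holds -> k = 55 * 2 + 1 = 111.
Iteration 5: 111 < 111 fails; recursion stops.
Total rows emitted: 5.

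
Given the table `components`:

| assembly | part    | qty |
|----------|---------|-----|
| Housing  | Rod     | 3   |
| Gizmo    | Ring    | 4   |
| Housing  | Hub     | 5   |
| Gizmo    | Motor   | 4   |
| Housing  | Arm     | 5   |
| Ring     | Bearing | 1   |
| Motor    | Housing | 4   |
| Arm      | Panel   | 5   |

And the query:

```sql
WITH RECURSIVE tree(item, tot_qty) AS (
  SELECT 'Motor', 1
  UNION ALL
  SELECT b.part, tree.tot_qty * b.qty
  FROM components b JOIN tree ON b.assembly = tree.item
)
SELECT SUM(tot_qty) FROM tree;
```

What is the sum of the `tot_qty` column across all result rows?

157

Base: (Motor, tot_qty=1).
Iteration 1: components of {Motor} -> Housing = 1*4 = 4.
Iteration 2: components of {Housing} -> Arm = 4*5 = 20, Hub = 4*5 = 20, Rod = 4*3 = 12.
Iteration 3: components of {Arm,Hub,Rod} -> Panel = 20*5 = 100.
Iteration 4: no further components; recursion stops.
SUM(tot_qty) = 1 + 4 + 20 + 12 + 20 + 100 = 157.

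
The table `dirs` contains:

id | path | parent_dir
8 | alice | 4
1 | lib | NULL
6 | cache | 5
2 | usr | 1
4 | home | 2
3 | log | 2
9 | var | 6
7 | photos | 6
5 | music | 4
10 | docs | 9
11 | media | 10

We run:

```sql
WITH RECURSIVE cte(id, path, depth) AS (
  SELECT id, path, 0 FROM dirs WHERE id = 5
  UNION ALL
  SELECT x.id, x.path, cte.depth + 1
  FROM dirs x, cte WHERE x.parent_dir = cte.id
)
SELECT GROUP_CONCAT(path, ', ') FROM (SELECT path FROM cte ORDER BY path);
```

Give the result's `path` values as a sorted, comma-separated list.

Base: id=5 (music) at depth 0.
Iteration 1: rows with parent_dir in {5} -> cache (id 6, depth 1).
Iteration 2: rows with parent_dir in {6} -> photos (id 7, depth 2), var (id 9, depth 2).
Iteration 3: rows with parent_dir in {7,9} -> docs (id 10, depth 3).
Iteration 4: rows with parent_dir in {10} -> media (id 11, depth 4).
Iteration 5: no rows with parent_dir in {11}; recursion stops.

cache, docs, media, music, photos, var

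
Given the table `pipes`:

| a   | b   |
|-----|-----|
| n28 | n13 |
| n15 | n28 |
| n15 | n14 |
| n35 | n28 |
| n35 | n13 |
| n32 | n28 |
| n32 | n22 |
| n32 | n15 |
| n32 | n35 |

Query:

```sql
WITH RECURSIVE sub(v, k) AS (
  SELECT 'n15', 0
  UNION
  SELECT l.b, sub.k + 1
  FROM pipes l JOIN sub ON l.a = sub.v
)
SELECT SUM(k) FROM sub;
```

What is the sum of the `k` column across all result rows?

Base: (n15, k=0).
Iteration 1: edges from {n15} -> (n14, k=1), (n28, k=1).
Iteration 2: edges from {n14,n28} -> (n13, k=2).
Iteration 3: no outgoing edges from {n13}; recursion stops.
SUM(k) = 0 + 1 + 1 + 2 = 4.

4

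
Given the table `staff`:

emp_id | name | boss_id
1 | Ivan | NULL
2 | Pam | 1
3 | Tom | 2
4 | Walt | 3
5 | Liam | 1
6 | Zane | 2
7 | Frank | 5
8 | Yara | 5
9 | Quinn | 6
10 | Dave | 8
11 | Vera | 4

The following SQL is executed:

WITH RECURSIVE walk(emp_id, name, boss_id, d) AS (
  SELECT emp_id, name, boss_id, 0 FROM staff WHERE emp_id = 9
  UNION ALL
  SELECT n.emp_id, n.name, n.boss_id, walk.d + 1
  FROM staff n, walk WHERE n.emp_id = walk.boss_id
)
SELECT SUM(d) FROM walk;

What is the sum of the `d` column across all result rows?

6

Base: emp_id=9 (Quinn), boss_id=6, d 0.
Iteration 1: join on emp_id=6 -> Zane (id 6, boss_id=2, d 1).
Iteration 2: join on emp_id=2 -> Pam (id 2, boss_id=1, d 2).
Iteration 3: join on emp_id=1 -> Ivan (id 1, boss_id=NULL, d 3).
Iteration 4: boss_id is NULL; no match; recursion stops.
SUM(d) = 0 + 1 + 2 + 3 = 6.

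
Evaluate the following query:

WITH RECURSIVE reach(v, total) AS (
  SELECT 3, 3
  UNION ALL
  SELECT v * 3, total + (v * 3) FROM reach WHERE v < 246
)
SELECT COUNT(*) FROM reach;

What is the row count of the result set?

Base: v=3, total=3.
Iteration 1: 3 < 246 holds -> v = 3 * 3 = 9, total = 3 + 9 = 12.
Iteration 2: 9 < 246 holds -> v = 9 * 3 = 27, total = 12 + 27 = 39.
Iteration 3: 27 < 246 holds -> v = 27 * 3 = 81, total = 39 + 81 = 120.
Iteration 4: 81 < 246 holds -> v = 81 * 3 = 243, total = 120 + 243 = 363.
Iteration 5: 243 < 246 holds -> v = 243 * 3 = 729, total = 363 + 729 = 1092.
Iteration 6: 729 < 246 fails; recursion stops.
Total rows emitted: 6.

6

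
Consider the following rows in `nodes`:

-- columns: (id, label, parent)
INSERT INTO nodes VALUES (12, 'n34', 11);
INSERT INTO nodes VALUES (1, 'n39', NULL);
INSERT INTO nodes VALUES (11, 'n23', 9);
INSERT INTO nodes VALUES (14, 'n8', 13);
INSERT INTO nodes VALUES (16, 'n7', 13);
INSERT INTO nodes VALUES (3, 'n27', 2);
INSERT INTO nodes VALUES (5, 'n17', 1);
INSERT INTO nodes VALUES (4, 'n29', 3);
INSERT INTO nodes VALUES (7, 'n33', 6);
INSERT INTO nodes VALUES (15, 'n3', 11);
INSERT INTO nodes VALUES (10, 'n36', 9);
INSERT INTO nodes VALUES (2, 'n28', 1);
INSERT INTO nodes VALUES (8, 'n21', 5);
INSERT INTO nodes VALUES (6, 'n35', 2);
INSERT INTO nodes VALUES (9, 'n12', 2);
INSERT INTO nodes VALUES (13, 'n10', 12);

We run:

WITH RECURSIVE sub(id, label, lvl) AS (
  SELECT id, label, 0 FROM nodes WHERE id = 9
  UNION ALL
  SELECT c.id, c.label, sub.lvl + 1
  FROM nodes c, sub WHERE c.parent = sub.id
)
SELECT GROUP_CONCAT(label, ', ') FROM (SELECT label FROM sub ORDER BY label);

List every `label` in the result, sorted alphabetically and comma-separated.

n10, n12, n23, n3, n34, n36, n7, n8

Base: id=9 (n12) at lvl 0.
Iteration 1: rows with parent in {9} -> n36 (id 10, lvl 1), n23 (id 11, lvl 1).
Iteration 2: rows with parent in {10,11} -> n34 (id 12, lvl 2), n3 (id 15, lvl 2).
Iteration 3: rows with parent in {12,15} -> n10 (id 13, lvl 3).
Iteration 4: rows with parent in {13} -> n8 (id 14, lvl 4), n7 (id 16, lvl 4).
Iteration 5: no rows with parent in {14,16}; recursion stops.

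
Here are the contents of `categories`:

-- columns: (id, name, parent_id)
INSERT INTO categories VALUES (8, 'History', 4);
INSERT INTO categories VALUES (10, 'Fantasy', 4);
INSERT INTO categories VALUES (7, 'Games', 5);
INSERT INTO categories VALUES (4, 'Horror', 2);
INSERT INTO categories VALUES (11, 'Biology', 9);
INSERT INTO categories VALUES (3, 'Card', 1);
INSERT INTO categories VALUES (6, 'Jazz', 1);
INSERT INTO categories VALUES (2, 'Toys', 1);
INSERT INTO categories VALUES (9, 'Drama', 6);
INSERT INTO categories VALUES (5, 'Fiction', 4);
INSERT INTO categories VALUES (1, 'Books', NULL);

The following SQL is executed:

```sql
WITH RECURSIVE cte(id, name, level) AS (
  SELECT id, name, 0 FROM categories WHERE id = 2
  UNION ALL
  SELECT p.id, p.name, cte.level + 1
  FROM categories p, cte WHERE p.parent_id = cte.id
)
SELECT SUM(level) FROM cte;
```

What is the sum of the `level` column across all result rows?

10

Base: id=2 (Toys) at level 0.
Iteration 1: rows with parent_id in {2} -> Horror (id 4, level 1).
Iteration 2: rows with parent_id in {4} -> Fiction (id 5, level 2), History (id 8, level 2), Fantasy (id 10, level 2).
Iteration 3: rows with parent_id in {5,8,10} -> Games (id 7, level 3).
Iteration 4: no rows with parent_id in {7}; recursion stops.
SUM(level) = 0 + 1 + 2 + 2 + 2 + 3 = 10.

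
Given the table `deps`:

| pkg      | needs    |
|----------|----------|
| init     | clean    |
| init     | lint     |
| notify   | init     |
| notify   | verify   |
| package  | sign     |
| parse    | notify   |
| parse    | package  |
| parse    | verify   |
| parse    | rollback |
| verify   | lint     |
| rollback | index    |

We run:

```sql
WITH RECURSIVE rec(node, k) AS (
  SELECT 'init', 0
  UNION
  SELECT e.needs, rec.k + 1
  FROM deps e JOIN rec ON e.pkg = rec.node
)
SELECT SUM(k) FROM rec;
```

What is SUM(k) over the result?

Base: (init, k=0).
Iteration 1: edges from {init} -> (clean, k=1), (lint, k=1).
Iteration 2: no outgoing edges from {clean,lint}; recursion stops.
SUM(k) = 0 + 1 + 1 = 2.

2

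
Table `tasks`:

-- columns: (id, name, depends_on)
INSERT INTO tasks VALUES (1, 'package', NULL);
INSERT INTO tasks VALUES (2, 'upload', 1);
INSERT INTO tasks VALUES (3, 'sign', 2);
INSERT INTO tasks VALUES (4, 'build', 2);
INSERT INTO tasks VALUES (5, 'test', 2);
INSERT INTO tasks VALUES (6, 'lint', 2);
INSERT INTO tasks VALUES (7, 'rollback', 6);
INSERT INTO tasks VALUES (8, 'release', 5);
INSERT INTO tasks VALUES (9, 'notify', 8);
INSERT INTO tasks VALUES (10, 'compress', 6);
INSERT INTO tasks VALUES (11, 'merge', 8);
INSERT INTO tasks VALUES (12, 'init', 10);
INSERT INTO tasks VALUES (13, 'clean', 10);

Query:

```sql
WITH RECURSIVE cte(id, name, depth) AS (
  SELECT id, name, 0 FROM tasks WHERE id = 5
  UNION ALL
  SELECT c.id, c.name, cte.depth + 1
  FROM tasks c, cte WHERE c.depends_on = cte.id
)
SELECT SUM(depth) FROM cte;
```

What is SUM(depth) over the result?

Base: id=5 (test) at depth 0.
Iteration 1: rows with depends_on in {5} -> release (id 8, depth 1).
Iteration 2: rows with depends_on in {8} -> notify (id 9, depth 2), merge (id 11, depth 2).
Iteration 3: no rows with depends_on in {9,11}; recursion stops.
SUM(depth) = 0 + 1 + 2 + 2 = 5.

5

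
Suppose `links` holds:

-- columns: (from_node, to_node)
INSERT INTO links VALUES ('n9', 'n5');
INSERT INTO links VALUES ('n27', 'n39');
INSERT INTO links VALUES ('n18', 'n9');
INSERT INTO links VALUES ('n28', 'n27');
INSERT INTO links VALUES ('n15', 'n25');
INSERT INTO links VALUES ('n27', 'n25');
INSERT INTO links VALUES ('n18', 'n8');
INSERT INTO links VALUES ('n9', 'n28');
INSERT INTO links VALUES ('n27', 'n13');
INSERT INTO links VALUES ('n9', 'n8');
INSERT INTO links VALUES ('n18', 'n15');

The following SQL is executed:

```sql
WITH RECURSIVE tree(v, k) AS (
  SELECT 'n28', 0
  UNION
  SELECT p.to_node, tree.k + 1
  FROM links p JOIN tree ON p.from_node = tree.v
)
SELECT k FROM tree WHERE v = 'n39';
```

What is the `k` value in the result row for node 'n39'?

Base: (n28, k=0).
Iteration 1: edges from {n28} -> (n27, k=1).
Iteration 2: edges from {n27} -> (n13, k=2), (n25, k=2), (n39, k=2).
Iteration 3: no outgoing edges from {n13,n25,n39}; recursion stops.

2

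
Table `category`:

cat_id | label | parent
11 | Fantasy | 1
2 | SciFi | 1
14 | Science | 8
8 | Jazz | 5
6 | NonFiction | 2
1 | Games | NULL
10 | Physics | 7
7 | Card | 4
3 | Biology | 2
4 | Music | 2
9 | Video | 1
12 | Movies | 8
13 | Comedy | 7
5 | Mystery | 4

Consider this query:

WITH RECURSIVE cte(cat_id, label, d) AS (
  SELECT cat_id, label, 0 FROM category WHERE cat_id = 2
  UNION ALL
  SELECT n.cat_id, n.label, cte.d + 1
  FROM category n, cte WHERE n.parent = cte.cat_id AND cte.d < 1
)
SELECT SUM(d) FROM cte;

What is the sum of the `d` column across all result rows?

3

Base: cat_id=2 (SciFi) at d 0.
Iteration 1: rows with parent in {2} -> Biology (id 3, d 1), Music (id 4, d 1), NonFiction (id 6, d 1).
Iteration 2: d < 1 fails for all current rows; recursion stops.
SUM(d) = 0 + 1 + 1 + 1 = 3.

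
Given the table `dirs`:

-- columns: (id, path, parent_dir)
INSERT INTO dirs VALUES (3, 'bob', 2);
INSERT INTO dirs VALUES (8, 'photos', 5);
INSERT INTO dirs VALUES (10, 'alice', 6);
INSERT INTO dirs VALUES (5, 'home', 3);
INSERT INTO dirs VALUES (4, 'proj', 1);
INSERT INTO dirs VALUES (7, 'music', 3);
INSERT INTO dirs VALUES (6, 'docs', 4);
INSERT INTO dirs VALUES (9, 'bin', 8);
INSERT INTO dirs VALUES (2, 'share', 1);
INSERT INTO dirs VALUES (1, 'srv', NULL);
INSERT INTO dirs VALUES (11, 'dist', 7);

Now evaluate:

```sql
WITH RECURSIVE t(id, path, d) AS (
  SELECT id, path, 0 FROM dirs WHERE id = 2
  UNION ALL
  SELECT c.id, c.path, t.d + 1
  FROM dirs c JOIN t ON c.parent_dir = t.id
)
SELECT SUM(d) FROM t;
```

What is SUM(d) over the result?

Base: id=2 (share) at d 0.
Iteration 1: rows with parent_dir in {2} -> bob (id 3, d 1).
Iteration 2: rows with parent_dir in {3} -> home (id 5, d 2), music (id 7, d 2).
Iteration 3: rows with parent_dir in {5,7} -> photos (id 8, d 3), dist (id 11, d 3).
Iteration 4: rows with parent_dir in {8,11} -> bin (id 9, d 4).
Iteration 5: no rows with parent_dir in {9}; recursion stops.
SUM(d) = 0 + 1 + 2 + 2 + 3 + 3 + 4 = 15.

15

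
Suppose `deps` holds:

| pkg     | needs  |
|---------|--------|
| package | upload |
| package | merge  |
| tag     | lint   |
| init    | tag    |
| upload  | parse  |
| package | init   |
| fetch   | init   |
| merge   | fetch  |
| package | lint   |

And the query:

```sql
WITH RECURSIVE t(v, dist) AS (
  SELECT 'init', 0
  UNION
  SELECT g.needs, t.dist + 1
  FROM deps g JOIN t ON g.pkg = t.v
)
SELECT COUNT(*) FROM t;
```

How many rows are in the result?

Base: (init, dist=0).
Iteration 1: edges from {init} -> (tag, dist=1).
Iteration 2: edges from {tag} -> (lint, dist=2).
Iteration 3: no outgoing edges from {lint}; recursion stops.
Total rows emitted: 3.

3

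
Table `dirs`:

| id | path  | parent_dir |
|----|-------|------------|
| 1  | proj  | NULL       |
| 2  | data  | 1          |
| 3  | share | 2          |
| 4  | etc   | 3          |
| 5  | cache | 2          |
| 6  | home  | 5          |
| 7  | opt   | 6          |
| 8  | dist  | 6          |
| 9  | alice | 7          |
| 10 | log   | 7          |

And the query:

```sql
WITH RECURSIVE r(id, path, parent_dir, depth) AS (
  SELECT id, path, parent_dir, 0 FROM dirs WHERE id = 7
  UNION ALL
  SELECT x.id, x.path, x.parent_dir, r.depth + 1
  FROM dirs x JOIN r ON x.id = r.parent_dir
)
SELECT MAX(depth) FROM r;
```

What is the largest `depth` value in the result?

Base: id=7 (opt), parent_dir=6, depth 0.
Iteration 1: join on id=6 -> home (id 6, parent_dir=5, depth 1).
Iteration 2: join on id=5 -> cache (id 5, parent_dir=2, depth 2).
Iteration 3: join on id=2 -> data (id 2, parent_dir=1, depth 3).
Iteration 4: join on id=1 -> proj (id 1, parent_dir=NULL, depth 4).
Iteration 5: parent_dir is NULL; no match; recursion stops.
depth values: 0, 1, 2, 3, 4; the maximum is 4.

4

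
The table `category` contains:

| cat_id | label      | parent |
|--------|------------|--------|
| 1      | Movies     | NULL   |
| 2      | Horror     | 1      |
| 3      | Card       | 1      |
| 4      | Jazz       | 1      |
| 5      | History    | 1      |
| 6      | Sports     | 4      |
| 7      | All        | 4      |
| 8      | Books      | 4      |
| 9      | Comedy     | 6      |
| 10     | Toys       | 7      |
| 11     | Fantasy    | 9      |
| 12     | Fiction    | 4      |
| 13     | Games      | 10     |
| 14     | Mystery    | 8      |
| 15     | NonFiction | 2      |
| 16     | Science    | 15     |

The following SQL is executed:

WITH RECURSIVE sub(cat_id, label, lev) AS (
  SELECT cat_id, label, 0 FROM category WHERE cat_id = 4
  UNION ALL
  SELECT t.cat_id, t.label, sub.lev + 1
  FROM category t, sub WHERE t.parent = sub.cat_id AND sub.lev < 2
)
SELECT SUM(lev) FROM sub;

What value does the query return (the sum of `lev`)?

Base: cat_id=4 (Jazz) at lev 0.
Iteration 1: rows with parent in {4} -> Sports (id 6, lev 1), All (id 7, lev 1), Books (id 8, lev 1), Fiction (id 12, lev 1).
Iteration 2: rows with parent in {6,7,8,12} -> Comedy (id 9, lev 2), Toys (id 10, lev 2), Mystery (id 14, lev 2).
Iteration 3: lev < 2 fails for all current rows; recursion stops.
SUM(lev) = 0 + 1 + 1 + 1 + 1 + 2 + 2 + 2 = 10.

10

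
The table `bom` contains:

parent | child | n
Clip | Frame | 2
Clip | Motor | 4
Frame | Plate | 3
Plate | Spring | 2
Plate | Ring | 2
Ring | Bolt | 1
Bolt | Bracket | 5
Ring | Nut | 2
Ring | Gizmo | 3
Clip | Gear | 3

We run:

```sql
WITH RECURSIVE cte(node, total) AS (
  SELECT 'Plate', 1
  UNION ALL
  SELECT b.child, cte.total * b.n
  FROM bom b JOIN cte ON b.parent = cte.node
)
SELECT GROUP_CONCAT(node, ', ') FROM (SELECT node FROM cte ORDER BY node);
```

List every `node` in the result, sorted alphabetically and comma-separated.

Bolt, Bracket, Gizmo, Nut, Plate, Ring, Spring

Base: (Plate, total=1).
Iteration 1: components of {Plate} -> Ring = 1*2 = 2, Spring = 1*2 = 2.
Iteration 2: components of {Ring,Spring} -> Bolt = 2*1 = 2, Gizmo = 2*3 = 6, Nut = 2*2 = 4.
Iteration 3: components of {Bolt,Gizmo,Nut} -> Bracket = 2*5 = 10.
Iteration 4: no further components; recursion stops.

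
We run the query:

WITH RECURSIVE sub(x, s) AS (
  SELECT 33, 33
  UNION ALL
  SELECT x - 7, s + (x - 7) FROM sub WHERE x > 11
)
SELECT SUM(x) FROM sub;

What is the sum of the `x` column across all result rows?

Base: x=33, s=33.
Iteration 1: 33 > 11 holds -> x = 33 - 7 = 26, s = 33 + 26 = 59.
Iteration 2: 26 > 11 holds -> x = 26 - 7 = 19, s = 59 + 19 = 78.
Iteration 3: 19 > 11 holds -> x = 19 - 7 = 12, s = 78 + 12 = 90.
Iteration 4: 12 > 11 holds -> x = 12 - 7 = 5, s = 90 + 5 = 95.
Iteration 5: 5 > 11 fails; recursion stops.
SUM(x) = 33 + 26 + 19 + 12 + 5 = 95.

95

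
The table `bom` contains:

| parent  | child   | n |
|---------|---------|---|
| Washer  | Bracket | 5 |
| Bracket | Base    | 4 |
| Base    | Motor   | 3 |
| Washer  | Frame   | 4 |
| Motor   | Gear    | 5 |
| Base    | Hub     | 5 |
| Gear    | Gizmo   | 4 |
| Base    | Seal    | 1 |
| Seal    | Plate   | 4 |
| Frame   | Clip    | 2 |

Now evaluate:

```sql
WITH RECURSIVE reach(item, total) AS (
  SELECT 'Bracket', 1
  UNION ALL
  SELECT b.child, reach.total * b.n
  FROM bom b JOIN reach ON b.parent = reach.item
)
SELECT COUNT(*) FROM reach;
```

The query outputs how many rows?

Base: (Bracket, total=1).
Iteration 1: components of {Bracket} -> Base = 1*4 = 4.
Iteration 2: components of {Base} -> Hub = 4*5 = 20, Motor = 4*3 = 12, Seal = 4*1 = 4.
Iteration 3: components of {Hub,Motor,Seal} -> Gear = 12*5 = 60, Plate = 4*4 = 16.
Iteration 4: components of {Gear,Plate} -> Gizmo = 60*4 = 240.
Iteration 5: no further components; recursion stops.
Total rows emitted: 8.

8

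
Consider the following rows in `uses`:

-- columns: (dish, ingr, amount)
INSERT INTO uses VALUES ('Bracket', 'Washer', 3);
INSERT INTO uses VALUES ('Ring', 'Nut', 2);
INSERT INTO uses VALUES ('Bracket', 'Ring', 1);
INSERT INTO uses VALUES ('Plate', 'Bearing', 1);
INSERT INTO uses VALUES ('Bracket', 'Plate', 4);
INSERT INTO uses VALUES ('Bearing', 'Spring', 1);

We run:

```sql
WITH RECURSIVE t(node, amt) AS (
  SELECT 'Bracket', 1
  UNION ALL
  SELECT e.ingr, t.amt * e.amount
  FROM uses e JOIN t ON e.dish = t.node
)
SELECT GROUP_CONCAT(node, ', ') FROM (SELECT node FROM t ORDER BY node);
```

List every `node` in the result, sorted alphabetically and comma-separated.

Base: (Bracket, amt=1).
Iteration 1: components of {Bracket} -> Plate = 1*4 = 4, Ring = 1*1 = 1, Washer = 1*3 = 3.
Iteration 2: components of {Plate,Ring,Washer} -> Bearing = 4*1 = 4, Nut = 1*2 = 2.
Iteration 3: components of {Bearing,Nut} -> Spring = 4*1 = 4.
Iteration 4: no further components; recursion stops.

Bearing, Bracket, Nut, Plate, Ring, Spring, Washer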